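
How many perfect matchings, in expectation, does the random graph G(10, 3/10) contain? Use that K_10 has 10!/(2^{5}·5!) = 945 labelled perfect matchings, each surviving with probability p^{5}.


K_10 has 10!/(2^{5}·5!) = 945 labelled perfect matchings.
For each such perfect matching H, let X_H = 1 if all 5 edges of H are present in G. Then P[X_H = 1] = p^{5} = (3/10)^{5} = 243/100000.
By linearity of expectation: E[X] = Σ_H E[X_H] = 945 · p^{5} = 945 · 243/100000 = 45927/20000.
Numerically: E[X] ≈ 2.29635.

E[X] = 945 · (3/10)^{5} = 45927/20000 ≈ 2.29635.


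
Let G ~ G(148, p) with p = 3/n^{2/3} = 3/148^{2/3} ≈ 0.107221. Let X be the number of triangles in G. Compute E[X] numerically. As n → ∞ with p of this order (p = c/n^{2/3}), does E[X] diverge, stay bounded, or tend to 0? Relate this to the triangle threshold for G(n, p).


Number of potential triangles: C(148, 3) = 529396.
Each occurs with probability p³ ≈ (0.107221)³ ≈ 1.23265157e-03.
By linearity: E[X] = C(148, 3)·p³ ≈ 529396 · 1.23265157e-03 ≈ 652.560811.
Since α = 2/3 < 1, p = c/n^{2/3} ≫ 1/n is above the triangle threshold p ~ 1/n. Asymptotically E[X] ~ (c³/6)·n^{3(1−α)} = (3³/6)·n^{1} → ∞; triangles are abundant w.h.p.

E[X] ≈ 652.560811; in regime p = Θ(1/n^{2/3}) E[X] diverges (above the triangle threshold p ~ 1/n).


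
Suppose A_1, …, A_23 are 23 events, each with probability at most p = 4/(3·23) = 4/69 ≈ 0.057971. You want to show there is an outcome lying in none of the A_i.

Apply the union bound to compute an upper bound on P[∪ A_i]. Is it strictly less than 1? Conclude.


Union bound: P[∪_{i=1}^{23} A_i] ≤ Σ_i P[A_i] ≤ 23·p = 23·(4/69) = 4/3.
Numerically: 4/3 ≈ 1.333333.
Is 4/3 < 1? NO.
Since the bound 4/3 is ≥ 1, the union bound is uninformative here; it does NOT by itself certify existence.

23·p = 4/3 ≈ 1.333333; existence NOT certified by the union bound.


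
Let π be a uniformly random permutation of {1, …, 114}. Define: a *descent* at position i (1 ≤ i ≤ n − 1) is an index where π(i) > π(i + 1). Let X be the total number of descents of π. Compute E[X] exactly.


Write X = Σ X_I over i = 1, …, 113, with X_I the indicator of one descent.
There are 113 indicators.
For each fixed i, the pair (π(i), π(i+1)) is a uniformly random ordered pair of distinct values from {1, …, 114}; by symmetry P[π(i) > π(i+1)] = 1/2.
By linearity: E[X] = 113 · (1/2) = (114 − 1) · (1/2) = 113/2 ≈ 56.5000.

E[X] = 113/2 = 56.5000.


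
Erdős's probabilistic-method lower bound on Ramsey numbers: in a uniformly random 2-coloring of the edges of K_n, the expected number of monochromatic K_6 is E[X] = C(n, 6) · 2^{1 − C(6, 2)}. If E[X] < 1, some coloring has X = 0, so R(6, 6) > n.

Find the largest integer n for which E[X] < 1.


We need C(n, 6) · 2^{1 − 15} < 1, i.e. C(n, 6) < 2^{15 − 1} = 16384.
Check values of n near the boundary:
  n = 11: C(11, 6) = 462; 462 < 16384? YES
  n = 12: C(12, 6) = 924; 924 < 16384? YES
  n = 13: C(13, 6) = 1716; 1716 < 16384? YES
  n = 14: C(14, 6) = 3003; 3003 < 16384? YES
  n = 15: C(15, 6) = 5005; 5005 < 16384? YES
  n = 16: C(16, 6) = 8008; 8008 < 16384? YES
  n = 17: C(17, 6) = 12376; 12376 < 16384? YES
  n = 18: C(18, 6) = 18564; 18564 < 16384? NO
  n = 19: C(19, 6) = 27132; 27132 < 16384? NO
The largest n with C(n, 6) < 16384 is n = 17 (where E[X] = 1547/2048 ≈ 0.75537). Hence R(6, 6) > 17, i.e. R(6, 6) ≥ 18.

Largest n = 17; hence R(6, 6) > 17.


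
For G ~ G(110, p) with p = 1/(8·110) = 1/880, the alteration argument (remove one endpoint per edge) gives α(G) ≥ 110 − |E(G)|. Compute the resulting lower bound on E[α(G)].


E[|E(G)|] = C(110, 2)·p = 5995 · (1/880) = 109/16.
E[α(G)] ≥ n − E[|E(G)|] = 110 − 109/16 = 1651/16.
Numerically: ≈ 103.1875.
(This is only a lower bound; the true E[α(G)] may be larger.)

E[α(G)] ≥ 1651/16 ≈ 103.1875.


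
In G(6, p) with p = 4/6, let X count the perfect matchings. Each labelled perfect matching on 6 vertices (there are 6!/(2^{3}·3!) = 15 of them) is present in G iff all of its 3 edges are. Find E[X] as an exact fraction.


K_6 has 6!/(2^{3}·3!) = 15 labelled perfect matchings.
For each such perfect matching H, let X_H = 1 if all 3 edges of H are present in G. Then P[X_H = 1] = p^{3} = (2/3)^{3} = 8/27.
By linearity: E[X] = Σ_H E[X_H] = 15 · p^{3} = 15 · 8/27 = 40/9.
Numerically: E[X] ≈ 4.4444.

E[X] = 15 · (2/3)^{3} = 40/9 ≈ 4.4444.


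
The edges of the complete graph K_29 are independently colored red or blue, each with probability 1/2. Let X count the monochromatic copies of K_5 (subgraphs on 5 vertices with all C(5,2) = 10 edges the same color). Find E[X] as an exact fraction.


Let X = Σ_S X_S over the C(29, 5) = 118755 subsets S of size 5, where X_S = 1 if the K_5 on S is monochromatic.
For a fixed S, the K_5 on S has C(5, 2) = 10 edges. P[all 10 edges red] = (1/2)^10, and likewise for blue, so P[monochromatic] = 2·(1/2)^10 = 2^{1 − 10} = 1/512.
Summing: E[X] = C(29, 5) · 2^{1 − 10} = 118755 · 1/512 = 118755/512.
Numerically: E[X] ≈ 231.943.

E[X] = C(29,5)·2^(1−C(5,2)) = 118755/512 ≈ 231.943.


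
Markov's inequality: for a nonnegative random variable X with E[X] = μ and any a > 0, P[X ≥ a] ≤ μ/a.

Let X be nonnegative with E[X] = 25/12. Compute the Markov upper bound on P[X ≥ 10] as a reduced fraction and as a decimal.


μ = E[X] = 25/12, a = 10.
Markov: P[X ≥ 10] ≤ μ/a = (25/12)/10 = 5/24.
Numerically: ≈ 0.2083.
(Since a = 10 > μ = 2.0833, the bound 5/24 is < 1 and informative.)

P[X ≥ 10] ≤ 5/24 ≈ 0.2083.


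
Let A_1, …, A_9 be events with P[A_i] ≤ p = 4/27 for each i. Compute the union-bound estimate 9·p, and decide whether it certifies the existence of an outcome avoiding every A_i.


Union bound: P[∪_{i=1}^{9} A_i] ≤ Σ_i P[A_i] ≤ 9·p = 9·(4/27) = 4/3.
Numerically: 4/3 ≈ 1.3333333.
Is 4/3 < 1? NO.
Since the bound 4/3 is ≥ 1, the union bound is uninformative here; it does NOT by itself certify existence.

9·p = 4/3 ≈ 1.3333333; existence NOT certified by the union bound.


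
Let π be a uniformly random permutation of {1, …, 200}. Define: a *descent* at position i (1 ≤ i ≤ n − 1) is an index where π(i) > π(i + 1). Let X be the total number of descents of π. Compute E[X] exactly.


Write X = Σ X_I over i = 1, …, 199, with X_I the indicator of one descent.
There are 199 indicators.
For each fixed i, the pair (π(i), π(i+1)) is a uniformly random ordered pair of distinct values from {1, …, 200}; by symmetry P[π(i) > π(i+1)] = 1/2.
By linearity: E[X] = 199 · (1/2) = (200 − 1) · (1/2) = 199/2 ≈ 99.5000.

E[X] = 199/2 = 99.5000.


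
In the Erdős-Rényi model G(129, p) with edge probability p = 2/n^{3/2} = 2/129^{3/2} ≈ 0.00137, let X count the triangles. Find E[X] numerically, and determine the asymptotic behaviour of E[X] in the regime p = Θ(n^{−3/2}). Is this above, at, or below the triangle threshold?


Number of potential triangles: C(129, 3) = 349504.
Each occurs with probability p³ ≈ (0.00137)³ ≈ 2.54353e-09.
By linearity: E[X] = C(129, 3)·p³ ≈ 349504 · 2.54353e-09 ≈ 0.001.
Since α = 3/2 > 1, p = c/n^{3/2} = o(1/n) is below the triangle threshold p ~ 1/n. Asymptotically E[X] ~ (c³/6)·n^{3(1−α)} = (2³/6)·n^{-1.5} → 0, so by Markov's inequality G has no triangles w.h.p.

E[X] ≈ 0.001; in regime p = Θ(1/n^{3/2}) E[X] tends to 0 (below the triangle threshold p ~ 1/n).


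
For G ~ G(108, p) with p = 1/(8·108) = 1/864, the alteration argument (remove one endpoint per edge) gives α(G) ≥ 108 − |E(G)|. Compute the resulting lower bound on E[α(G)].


E[|E(G)|] = C(108, 2)·p = 5778 · (1/864) = 107/16.
E[α(G)] ≥ n − E[|E(G)|] = 108 − 107/16 = 1621/16.
Numerically: ≈ 101.312500.
(This is only a lower bound; the true E[α(G)] may be larger.)

E[α(G)] ≥ 1621/16 ≈ 101.312500.


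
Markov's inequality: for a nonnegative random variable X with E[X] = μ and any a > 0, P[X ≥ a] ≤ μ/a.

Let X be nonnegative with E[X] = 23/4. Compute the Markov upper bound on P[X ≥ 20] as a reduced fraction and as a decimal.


μ = E[X] = 23/4, a = 20.
Markov: P[X ≥ 20] ≤ μ/a = (23/4)/20 = 23/80.
Numerically: ≈ 0.287500.
(Since a = 20 > μ = 5.750000, the bound 23/80 is < 1 and informative.)

P[X ≥ 20] ≤ 23/80 ≈ 0.287500.


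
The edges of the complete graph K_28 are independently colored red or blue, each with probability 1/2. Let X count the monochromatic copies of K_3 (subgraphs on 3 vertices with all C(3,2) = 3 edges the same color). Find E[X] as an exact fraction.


Let X = Σ_S X_S over the C(28, 3) = 3276 subsets S of size 3, where X_S = 1 if the K_3 on S is monochromatic.
For a fixed S, the K_3 on S has C(3, 2) = 3 edges. P[all 3 edges red] = (1/2)^3, and likewise for blue, so P[monochromatic] = 2·(1/2)^3 = 2^{1 − 3} = 1/4.
By linearity of expectation: E[X] = C(28, 3) · 2^{1 − 3} = 3276 · 1/4 = 819.
Numerically: E[X] ≈ 819.0000.

E[X] = C(28,3)·2^(1−C(3,2)) = 819 ≈ 819.0000.


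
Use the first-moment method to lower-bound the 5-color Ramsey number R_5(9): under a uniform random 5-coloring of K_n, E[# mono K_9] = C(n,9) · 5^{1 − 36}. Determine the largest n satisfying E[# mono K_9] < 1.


We need C(n, 9) · 5^{1 − 36} < 1, i.e. C(n, 9) < 5^{36 − 1} = 2910383045673370361328125.
Check values of n near the boundary:
  n = 2169: C(2169, 9) = 2879753360044504243499683; 2879753360044504243499683 < 2910383045673370361328125? YES
  n = 2170: C(2170, 9) = 2891746779868845075610510; 2891746779868845075610510 < 2910383045673370361328125? YES
  n = 2171: C(2171, 9) = 2903784578674959601827205; 2903784578674959601827205 < 2910383045673370361328125? YES
  n = 2172: C(2172, 9) = 2915866900084148060642020; 2915866900084148060642020 < 2910383045673370361328125? NO
  n = 2173: C(2173, 9) = 2927993888115921319674265; 2927993888115921319674265 < 2910383045673370361328125? NO
The largest n with C(n, 9) < 2910383045673370361328125 is n = 2171 (where E[X] = 580756915734991920365441/582076609134674072265625 ≈ 0.99773). Hence R_5(9) > 2171, i.e. R_5(9) ≥ 2172.

Largest n = 2171; hence R_5(9) > 2171.


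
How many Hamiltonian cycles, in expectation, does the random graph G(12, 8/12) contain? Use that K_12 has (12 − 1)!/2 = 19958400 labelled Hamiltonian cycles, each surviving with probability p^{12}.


K_12 has (12 − 1)!/2 = 19958400 labelled Hamiltonian cycles.
For each such Hamiltonian cycle H, let X_H = 1 if all 12 edges of H are present in G. Then P[X_H = 1] = p^{12} = (2/3)^{12} = 4096/531441.
By linearity of expectation: E[X] = Σ_H E[X_H] = 19958400 · p^{12} = 19958400 · 4096/531441 = 1009254400/6561.
Numerically: E[X] ≈ 153826.

E[X] = 19958400 · (2/3)^{12} = 1009254400/6561 ≈ 153826.


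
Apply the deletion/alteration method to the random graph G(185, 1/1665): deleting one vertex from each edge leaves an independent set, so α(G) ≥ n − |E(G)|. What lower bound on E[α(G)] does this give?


E[|E(G)|] = C(185, 2)·p = 17020 · (1/1665) = 92/9.
E[α(G)] ≥ n − E[|E(G)|] = 185 − 92/9 = 1573/9.
Numerically: ≈ 174.777778.
(This is only a lower bound; the true E[α(G)] may be larger.)

E[α(G)] ≥ 1573/9 ≈ 174.777778.


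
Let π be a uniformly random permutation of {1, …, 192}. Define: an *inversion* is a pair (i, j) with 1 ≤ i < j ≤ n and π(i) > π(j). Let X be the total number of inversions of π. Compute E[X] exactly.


Write X = Σ X_I over the C(192, 2) = 18336 pairs i < j, with X_I the indicator of one inversion.
There are 18336 indicators.
For each fixed pair i < j, the values π(i) and π(j) are two distinct elements of {1, …, 192} in uniformly random order; by symmetry P[π(i) > π(j)] = 1/2.
By linearity: E[X] = 18336 · (1/2) = C(192, 2) · (1/2) = 18336/2 = 9168 ≈ 9168.000000.

E[X] = 9168 = 9168.000000.


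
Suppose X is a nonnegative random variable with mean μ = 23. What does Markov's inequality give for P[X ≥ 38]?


μ = E[X] = 23, a = 38.
Markov: P[X ≥ 38] ≤ μ/a = (23)/38 = 23/38.
Numerically: ≈ 0.605.
(Since a = 38 > μ = 23.000, the bound 23/38 is < 1 and informative.)

P[X ≥ 38] ≤ 23/38 ≈ 0.605.


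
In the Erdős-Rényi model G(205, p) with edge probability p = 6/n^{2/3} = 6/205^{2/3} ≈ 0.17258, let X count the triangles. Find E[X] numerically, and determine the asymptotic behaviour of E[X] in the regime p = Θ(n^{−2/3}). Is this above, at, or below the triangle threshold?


Number of potential triangles: C(205, 3) = 1414910.
Each occurs with probability p³ ≈ (0.17258)³ ≈ 5.1397977e-03.
By linearity: E[X] = C(205, 3)·p³ ≈ 1414910 · 5.1397977e-03 ≈ 7272.35122.
Since α = 2/3 < 1, p = c/n^{2/3} ≫ 1/n is above the triangle threshold p ~ 1/n. Asymptotically E[X] ~ (c³/6)·n^{3(1−α)} = (6³/6)·n^{1} → ∞; triangles are abundant w.h.p.

E[X] ≈ 7272.35122; in regime p = Θ(1/n^{2/3}) E[X] diverges (above the triangle threshold p ~ 1/n).


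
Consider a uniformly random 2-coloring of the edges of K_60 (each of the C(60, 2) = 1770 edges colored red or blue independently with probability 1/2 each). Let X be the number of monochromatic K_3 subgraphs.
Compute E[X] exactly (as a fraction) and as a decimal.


Let X = Σ_S X_S over the C(60, 3) = 34220 subsets S of size 3, where X_S = 1 if the K_3 on S is monochromatic.
For a fixed S, the K_3 on S has C(3, 2) = 3 edges. P[all 3 edges red] = (1/2)^3, and likewise for blue, so P[monochromatic] = 2·(1/2)^3 = 2^{1 − 3} = 1/4.
By linearity: E[X] = C(60, 3) · 2^{1 − 3} = 34220 · 1/4 = 8555.
Numerically: E[X] ≈ 8555.000.

E[X] = C(60,3)·2^(1−C(3,2)) = 8555 ≈ 8555.000.


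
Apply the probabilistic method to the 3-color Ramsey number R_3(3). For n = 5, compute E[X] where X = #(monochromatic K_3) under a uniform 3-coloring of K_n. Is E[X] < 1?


E[X] = C(5, 3) · 3^{1 − 3} = 10 · 3^{−2} = 10/9.
As a reduced fraction: E[X] = 10/9 ≈ 1.1111.
Is E[X] < 1? NO.
Since E[X] ≥ 1, the first-moment bound is inconclusive at n = 5; it does NOT by itself certify R_3(3) > 5.

E[X] = 10/9 ≈ 1.1111; E[X] ≥ 1; first-moment method inconclusive here.


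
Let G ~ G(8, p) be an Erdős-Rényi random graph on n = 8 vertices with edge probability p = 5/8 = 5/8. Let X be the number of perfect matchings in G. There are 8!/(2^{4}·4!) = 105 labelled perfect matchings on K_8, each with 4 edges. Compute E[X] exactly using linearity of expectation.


K_8 has 8!/(2^{4}·4!) = 105 labelled perfect matchings.
For each such perfect matching H, let X_H = 1 if all 4 edges of H are present in G. Then P[X_H = 1] = p^{4} = (5/8)^{4} = 625/4096.
By linearity of expectation: E[X] = Σ_H E[X_H] = 105 · p^{4} = 105 · 625/4096 = 65625/4096.
Numerically: E[X] ≈ 16.

E[X] = 105 · (5/8)^{4} = 65625/4096 ≈ 16.


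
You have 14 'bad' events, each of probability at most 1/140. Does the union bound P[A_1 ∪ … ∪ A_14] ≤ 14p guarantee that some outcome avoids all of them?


Union bound: P[∪_{i=1}^{14} A_i] ≤ Σ_i P[A_i] ≤ 14·p = 14·(1/140) = 1/10.
Numerically: 1/10 ≈ 0.10000.
Is 1/10 < 1? YES.
Since P[∪ A_i] ≤ 1/10 < 1, the complement has P[∩ A_i^c] ≥ 1 − 1/10 = 9/10 > 0, so some outcome avoids every A_i.

14·p = 1/10 ≈ 0.10000; existence CERTIFIED by the union bound.


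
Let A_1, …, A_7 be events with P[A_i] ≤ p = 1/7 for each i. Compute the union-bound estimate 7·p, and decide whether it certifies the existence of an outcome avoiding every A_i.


Union bound: P[∪_{i=1}^{7} A_i] ≤ Σ_i P[A_i] ≤ 7·p = 7·(1/7) = 1.
Numerically: 1 ≈ 1.000000.
Is 1 < 1? NO.
Since the bound 1 is ≥ 1, the union bound is uninformative here; it does NOT by itself certify existence.

7·p = 1 ≈ 1.000000; existence NOT certified by the union bound.


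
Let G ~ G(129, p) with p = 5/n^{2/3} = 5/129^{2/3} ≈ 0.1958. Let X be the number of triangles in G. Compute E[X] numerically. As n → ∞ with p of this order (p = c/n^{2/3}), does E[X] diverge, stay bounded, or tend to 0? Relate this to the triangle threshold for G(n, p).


Number of potential triangles: C(129, 3) = 349504.
Each occurs with probability p³ ≈ (0.1958)³ ≈ 7.511568e-03.
By linearity: E[X] = C(129, 3)·p³ ≈ 349504 · 7.511568e-03 ≈ 2625.3230.
Since α = 2/3 < 1, p = c/n^{2/3} ≫ 1/n is above the triangle threshold p ~ 1/n. Asymptotically E[X] ~ (c³/6)·n^{3(1−α)} = (5³/6)·n^{1} → ∞; triangles are abundant w.h.p.

E[X] ≈ 2625.3230; in regime p = Θ(1/n^{2/3}) E[X] diverges (above the triangle threshold p ~ 1/n).


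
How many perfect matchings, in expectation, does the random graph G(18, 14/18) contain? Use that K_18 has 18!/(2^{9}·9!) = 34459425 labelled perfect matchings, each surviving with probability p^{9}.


K_18 has 18!/(2^{9}·9!) = 34459425 labelled perfect matchings.
For each such perfect matching H, let X_H = 1 if all 9 edges of H are present in G. Then P[X_H = 1] = p^{9} = (7/9)^{9} = 40353607/387420489.
Summing the indicators: E[X] = Σ_H E[X_H] = 34459425 · p^{9} = 34459425 · 40353607/387420489 = 17167433257975/4782969.
Numerically: E[X] ≈ 3.5893e+06.

E[X] = 34459425 · (7/9)^{9} = 17167433257975/4782969 ≈ 3.5893e+06.


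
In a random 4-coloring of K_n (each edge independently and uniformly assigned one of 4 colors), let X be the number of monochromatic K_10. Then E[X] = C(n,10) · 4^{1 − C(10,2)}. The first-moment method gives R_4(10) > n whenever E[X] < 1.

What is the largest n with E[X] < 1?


We need C(n, 10) · 4^{1 − 45} < 1, i.e. C(n, 10) < 4^{45 − 1} = 309485009821345068724781056.
Check values of n near the boundary:
  n = 2022: C(2022, 10) = 307870445231474093395937796; 307870445231474093395937796 < 309485009821345068724781056? YES
  n = 2023: C(2023, 10) = 309399856285778485315440716; 309399856285778485315440716 < 309485009821345068724781056? YES
  n = 2024: C(2024, 10) = 310936101848269937576192656; 310936101848269937576192656 < 309485009821345068724781056? NO
  n = 2025: C(2025, 10) = 312479209053472269772600560; 312479209053472269772600560 < 309485009821345068724781056? NO
The largest n with C(n, 10) < 309485009821345068724781056 is n = 2023 (where E[X] = 77349964071444621328860179/77371252455336267181195264 ≈ 1.000). Hence R_4(10) > 2023, i.e. R_4(10) ≥ 2024.

Largest n = 2023; hence R_4(10) > 2023.


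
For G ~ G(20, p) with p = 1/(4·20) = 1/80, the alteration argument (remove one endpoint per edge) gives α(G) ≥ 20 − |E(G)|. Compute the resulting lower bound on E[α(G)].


E[|E(G)|] = C(20, 2)·p = 190 · (1/80) = 19/8.
E[α(G)] ≥ n − E[|E(G)|] = 20 − 19/8 = 141/8.
Numerically: ≈ 17.625.
(This is only a lower bound; the true E[α(G)] may be larger.)

E[α(G)] ≥ 141/8 ≈ 17.625.


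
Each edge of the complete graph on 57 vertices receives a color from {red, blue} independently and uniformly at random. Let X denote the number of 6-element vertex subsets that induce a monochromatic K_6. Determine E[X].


Let X = Σ_S X_S over the C(57, 6) = 36288252 subsets S of size 6, where X_S = 1 if the K_6 on S is monochromatic.
For a fixed S, the K_6 on S has C(6, 2) = 15 edges. P[all 15 edges red] = (1/2)^15, and likewise for blue, so P[monochromatic] = 2·(1/2)^15 = 2^{1 − 15} = 1/16384.
By linearity: E[X] = C(57, 6) · 2^{1 − 15} = 36288252 · 1/16384 = 9072063/4096.
Numerically: E[X] ≈ 2214.8591.

E[X] = C(57,6)·2^(1−C(6,2)) = 9072063/4096 ≈ 2214.8591.


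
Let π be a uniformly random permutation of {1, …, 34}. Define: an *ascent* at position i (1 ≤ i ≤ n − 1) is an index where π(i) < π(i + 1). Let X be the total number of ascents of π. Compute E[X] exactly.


Write X = Σ X_I over i = 1, …, 33, with X_I the indicator of one ascent.
There are 33 indicators.
For each fixed i, the pair (π(i), π(i+1)) is a uniformly random ordered pair of distinct values from {1, …, 34}; by symmetry P[π(i) < π(i+1)] = 1/2.
By linearity: E[X] = 33 · (1/2) = (34 − 1) · (1/2) = 33/2 ≈ 16.50000.

E[X] = 33/2 = 16.50000.


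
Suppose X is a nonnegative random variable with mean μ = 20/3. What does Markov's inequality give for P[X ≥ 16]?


μ = E[X] = 20/3, a = 16.
Markov: P[X ≥ 16] ≤ μ/a = (20/3)/16 = 5/12.
Numerically: ≈ 0.4167.
(Since a = 16 > μ = 6.6667, the bound 5/12 is < 1 and informative.)

P[X ≥ 16] ≤ 5/12 ≈ 0.4167.


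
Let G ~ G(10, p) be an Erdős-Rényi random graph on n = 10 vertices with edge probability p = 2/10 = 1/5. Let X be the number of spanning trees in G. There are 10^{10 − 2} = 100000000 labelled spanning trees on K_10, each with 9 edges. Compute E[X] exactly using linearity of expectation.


K_10 has 10^{10 − 2} = 100000000 labelled spanning trees.
For each such spanning tree H, let X_H = 1 if all 9 edges of H are present in G. Then P[X_H = 1] = p^{9} = (1/5)^{9} = 1/1953125.
By linearity of expectation: E[X] = Σ_H E[X_H] = 100000000 · p^{9} = 100000000 · 1/1953125 = 256/5.
Numerically: E[X] ≈ 51.2.

E[X] = 100000000 · (1/5)^{9} = 256/5 ≈ 51.2.


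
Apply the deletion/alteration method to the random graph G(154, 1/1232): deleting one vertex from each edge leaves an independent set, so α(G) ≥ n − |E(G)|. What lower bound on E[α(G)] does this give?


E[|E(G)|] = C(154, 2)·p = 11781 · (1/1232) = 153/16.
E[α(G)] ≥ n − E[|E(G)|] = 154 − 153/16 = 2311/16.
Numerically: ≈ 144.4375.
(This is only a lower bound; the true E[α(G)] may be larger.)

E[α(G)] ≥ 2311/16 ≈ 144.4375.


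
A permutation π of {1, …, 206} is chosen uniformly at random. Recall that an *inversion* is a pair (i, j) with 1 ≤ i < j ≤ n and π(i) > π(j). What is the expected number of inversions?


Write X = Σ X_I over the C(206, 2) = 21115 pairs i < j, with X_I the indicator of one inversion.
There are 21115 indicators.
For each fixed pair i < j, the values π(i) and π(j) are two distinct elements of {1, …, 206} in uniformly random order; by symmetry P[π(i) > π(j)] = 1/2.
By linearity: E[X] = 21115 · (1/2) = C(206, 2) · (1/2) = 21115/2 = 21115/2 ≈ 10557.5000.

E[X] = 21115/2 = 10557.5000.


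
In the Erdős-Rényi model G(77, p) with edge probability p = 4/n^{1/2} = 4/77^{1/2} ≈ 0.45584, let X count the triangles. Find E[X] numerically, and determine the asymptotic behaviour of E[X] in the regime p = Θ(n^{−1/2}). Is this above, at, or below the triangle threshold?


Number of potential triangles: C(77, 3) = 73150.
Each occurs with probability p³ ≈ (0.45584)³ ≈ 9.4720479e-02.
By linearity: E[X] = C(77, 3)·p³ ≈ 73150 · 9.4720479e-02 ≈ 6928.80305.
Since α = 1/2 < 1, p = c/n^{1/2} ≫ 1/n is above the triangle threshold p ~ 1/n. Asymptotically E[X] ~ (c³/6)·n^{3(1−α)} = (4³/6)·n^{1.5} → ∞; triangles are abundant w.h.p.

E[X] ≈ 6928.80305; in regime p = Θ(1/n^{1/2}) E[X] diverges (above the triangle threshold p ~ 1/n).


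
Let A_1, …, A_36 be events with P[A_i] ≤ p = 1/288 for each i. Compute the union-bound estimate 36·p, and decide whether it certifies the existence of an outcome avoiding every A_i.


Union bound: P[∪_{i=1}^{36} A_i] ≤ Σ_i P[A_i] ≤ 36·p = 36·(1/288) = 1/8.
Numerically: 1/8 ≈ 0.1250000.
Is 1/8 < 1? YES.
Since P[∪ A_i] ≤ 1/8 < 1, the complement has P[∩ A_i^c] ≥ 1 − 1/8 = 7/8 > 0, so some outcome avoids every A_i.

36·p = 1/8 ≈ 0.1250000; existence CERTIFIED by the union bound.


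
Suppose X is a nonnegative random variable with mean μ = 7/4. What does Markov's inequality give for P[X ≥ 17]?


μ = E[X] = 7/4, a = 17.
Markov: P[X ≥ 17] ≤ μ/a = (7/4)/17 = 7/68.
Numerically: ≈ 0.103.
(Since a = 17 > μ = 1.750, the bound 7/68 is < 1 and informative.)

P[X ≥ 17] ≤ 7/68 ≈ 0.103.


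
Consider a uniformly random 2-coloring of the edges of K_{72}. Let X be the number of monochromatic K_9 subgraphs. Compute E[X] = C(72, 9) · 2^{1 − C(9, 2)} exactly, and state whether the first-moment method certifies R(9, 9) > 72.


E[X] = C(72, 9) · 2^{1 − 36} = 85113005120 · 2^{−35} = 85113005120/34359738368.
As a reduced fraction: E[X] = 1329890705/536870912 ≈ 2.4771.
Is E[X] < 1? NO.
Since E[X] ≥ 1, the first-moment bound is inconclusive at n = 72; it does NOT by itself certify R(9, 9) > 72.

E[X] = 1329890705/536870912 ≈ 2.4771; E[X] ≥ 1; first-moment method inconclusive here.


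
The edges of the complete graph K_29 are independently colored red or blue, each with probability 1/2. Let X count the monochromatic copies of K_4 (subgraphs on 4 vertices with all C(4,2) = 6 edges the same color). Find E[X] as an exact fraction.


Let X = Σ_S X_S over the C(29, 4) = 23751 subsets S of size 4, where X_S = 1 if the K_4 on S is monochromatic.
For a fixed S, the K_4 on S has C(4, 2) = 6 edges. P[all 6 edges red] = (1/2)^6, and likewise for blue, so P[monochromatic] = 2·(1/2)^6 = 2^{1 − 6} = 1/32.
Summing: E[X] = C(29, 4) · 2^{1 − 6} = 23751 · 1/32 = 23751/32.
Numerically: E[X] ≈ 742.218750.

E[X] = C(29,4)·2^(1−C(4,2)) = 23751/32 ≈ 742.218750.


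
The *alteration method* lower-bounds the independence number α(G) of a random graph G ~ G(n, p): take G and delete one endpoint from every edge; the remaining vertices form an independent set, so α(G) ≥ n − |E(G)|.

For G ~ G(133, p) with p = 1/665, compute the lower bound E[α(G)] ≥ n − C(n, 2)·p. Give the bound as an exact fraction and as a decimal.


E[|E(G)|] = C(133, 2)·p = 8778 · (1/665) = 66/5.
E[α(G)] ≥ n − E[|E(G)|] = 133 − 66/5 = 599/5.
Numerically: ≈ 119.800.
(This is only a lower bound; the true E[α(G)] may be larger.)

E[α(G)] ≥ 599/5 ≈ 119.800.


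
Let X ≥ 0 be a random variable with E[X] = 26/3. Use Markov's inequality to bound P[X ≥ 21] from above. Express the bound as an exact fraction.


μ = E[X] = 26/3, a = 21.
Markov: P[X ≥ 21] ≤ μ/a = (26/3)/21 = 26/63.
Numerically: ≈ 0.413.
(Since a = 21 > μ = 8.667, the bound 26/63 is < 1 and informative.)

P[X ≥ 21] ≤ 26/63 ≈ 0.413.


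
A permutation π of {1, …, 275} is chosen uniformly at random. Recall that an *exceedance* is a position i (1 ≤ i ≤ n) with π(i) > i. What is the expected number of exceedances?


Write X = Σ_{i=1}^{275} X_i, where X_i = 1_{π(i) > i}.
For each fixed i, π(i) is uniform over {1, …, 275} (marginal of a uniform permutation), so P[π(i) > i] = (n − i)/n. Summing: Σ_{i=1}^{275} (n − i)/n = (0 + 1 + … + 274)/275 = 275(275 − 1)/(2·275) = (275 − 1)/2.
Hence E[X] = Σ_{i=1}^{275} (275 − i)/275 = 137 ≈ 137.00000.

E[X] = 137 = 137.00000.


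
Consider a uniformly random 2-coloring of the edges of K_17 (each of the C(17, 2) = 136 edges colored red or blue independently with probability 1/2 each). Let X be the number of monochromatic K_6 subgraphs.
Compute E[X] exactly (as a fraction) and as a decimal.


Let X = Σ_S X_S over the C(17, 6) = 12376 subsets S of size 6, where X_S = 1 if the K_6 on S is monochromatic.
For a fixed S, the K_6 on S has C(6, 2) = 15 edges. P[all 15 edges red] = (1/2)^15, and likewise for blue, so P[monochromatic] = 2·(1/2)^15 = 2^{1 − 15} = 1/16384.
By linearity: E[X] = C(17, 6) · 2^{1 − 15} = 12376 · 1/16384 = 1547/2048.
Numerically: E[X] ≈ 0.755.

E[X] = C(17,6)·2^(1−C(6,2)) = 1547/2048 ≈ 0.755.


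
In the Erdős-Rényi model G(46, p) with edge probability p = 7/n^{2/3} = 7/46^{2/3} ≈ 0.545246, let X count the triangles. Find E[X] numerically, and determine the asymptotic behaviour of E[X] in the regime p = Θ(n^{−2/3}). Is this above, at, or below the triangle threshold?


Number of potential triangles: C(46, 3) = 15180.
Each occurs with probability p³ ≈ (0.545246)³ ≈ 1.62098299e-01.
By linearity: E[X] = C(46, 3)·p³ ≈ 15180 · 1.62098299e-01 ≈ 2460.652174.
Since α = 2/3 < 1, p = c/n^{2/3} ≫ 1/n is above the triangle threshold p ~ 1/n. Asymptotically E[X] ~ (c³/6)·n^{3(1−α)} = (7³/6)·n^{1} → ∞; triangles are abundant w.h.p.

E[X] ≈ 2460.652174; in regime p = Θ(1/n^{2/3}) E[X] diverges (above the triangle threshold p ~ 1/n).


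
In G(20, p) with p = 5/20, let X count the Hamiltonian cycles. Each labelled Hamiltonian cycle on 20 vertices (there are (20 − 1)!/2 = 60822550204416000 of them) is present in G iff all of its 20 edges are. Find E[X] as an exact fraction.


K_20 has (20 − 1)!/2 = 60822550204416000 labelled Hamiltonian cycles.
For each such Hamiltonian cycle H, let X_H = 1 if all 20 edges of H are present in G. Then P[X_H = 1] = p^{20} = (1/4)^{20} = 1/1099511627776.
By linearity: E[X] = Σ_H E[X_H] = 60822550204416000 · p^{20} = 60822550204416000 · 1/1099511627776 = 1856156927625/33554432.
Numerically: E[X] ≈ 55317.8.

E[X] = 60822550204416000 · (1/4)^{20} = 1856156927625/33554432 ≈ 55317.8.


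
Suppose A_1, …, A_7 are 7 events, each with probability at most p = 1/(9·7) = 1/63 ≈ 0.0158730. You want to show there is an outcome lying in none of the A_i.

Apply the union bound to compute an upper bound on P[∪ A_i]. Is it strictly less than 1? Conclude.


Union bound: P[∪_{i=1}^{7} A_i] ≤ Σ_i P[A_i] ≤ 7·p = 7·(1/63) = 1/9.
Numerically: 1/9 ≈ 0.1111111.
Is 1/9 < 1? YES.
Since P[∪ A_i] ≤ 1/9 < 1, the complement has P[∩ A_i^c] ≥ 1 − 1/9 = 8/9 > 0, so some outcome avoids every A_i.

7·p = 1/9 ≈ 0.1111111; existence CERTIFIED by the union bound.


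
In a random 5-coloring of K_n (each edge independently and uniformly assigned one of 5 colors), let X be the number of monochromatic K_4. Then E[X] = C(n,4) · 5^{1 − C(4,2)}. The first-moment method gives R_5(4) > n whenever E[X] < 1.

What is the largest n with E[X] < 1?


We need C(n, 4) · 5^{1 − 6} < 1, i.e. C(n, 4) < 5^{6 − 1} = 3125.
Check values of n near the boundary:
  n = 13: C(13, 4) = 715; 715 < 3125? YES
  n = 14: C(14, 4) = 1001; 1001 < 3125? YES
  n = 15: C(15, 4) = 1365; 1365 < 3125? YES
  n = 16: C(16, 4) = 1820; 1820 < 3125? YES
  n = 17: C(17, 4) = 2380; 2380 < 3125? YES
  n = 18: C(18, 4) = 3060; 3060 < 3125? YES
  n = 19: C(19, 4) = 3876; 3876 < 3125? NO
  n = 20: C(20, 4) = 4845; 4845 < 3125? NO
  n = 21: C(21, 4) = 5985; 5985 < 3125? NO
The largest n with C(n, 4) < 3125 is n = 18 (where E[X] = 612/625 ≈ 0.9792000). Hence R_5(4) > 18, i.e. R_5(4) ≥ 19.

Largest n = 18; hence R_5(4) > 18.


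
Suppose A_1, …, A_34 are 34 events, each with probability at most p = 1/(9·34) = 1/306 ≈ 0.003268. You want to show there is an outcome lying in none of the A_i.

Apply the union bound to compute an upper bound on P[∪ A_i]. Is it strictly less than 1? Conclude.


Union bound: P[∪_{i=1}^{34} A_i] ≤ Σ_i P[A_i] ≤ 34·p = 34·(1/306) = 1/9.
Numerically: 1/9 ≈ 0.111111.
Is 1/9 < 1? YES.
Since P[∪ A_i] ≤ 1/9 < 1, the complement has P[∩ A_i^c] ≥ 1 − 1/9 = 8/9 > 0, so some outcome avoids every A_i.

34·p = 1/9 ≈ 0.111111; existence CERTIFIED by the union bound.


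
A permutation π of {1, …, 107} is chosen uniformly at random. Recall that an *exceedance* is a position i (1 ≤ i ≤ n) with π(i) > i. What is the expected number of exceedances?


Write X = Σ_{i=1}^{107} X_i, where X_i = 1_{π(i) > i}.
For each fixed i, π(i) is uniform over {1, …, 107} (marginal of a uniform permutation), so P[π(i) > i] = (n − i)/n. Summing: Σ_{i=1}^{107} (n − i)/n = (0 + 1 + … + 106)/107 = 107(107 − 1)/(2·107) = (107 − 1)/2.
Hence E[X] = Σ_{i=1}^{107} (107 − i)/107 = 53 ≈ 53.000.

E[X] = 53 = 53.000.


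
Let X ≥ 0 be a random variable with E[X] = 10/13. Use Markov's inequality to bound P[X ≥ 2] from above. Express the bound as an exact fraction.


μ = E[X] = 10/13, a = 2.
Markov: P[X ≥ 2] ≤ μ/a = (10/13)/2 = 5/13.
Numerically: ≈ 0.3846.
(Since a = 2 > μ = 0.7692, the bound 5/13 is < 1 and informative.)

P[X ≥ 2] ≤ 5/13 ≈ 0.3846.


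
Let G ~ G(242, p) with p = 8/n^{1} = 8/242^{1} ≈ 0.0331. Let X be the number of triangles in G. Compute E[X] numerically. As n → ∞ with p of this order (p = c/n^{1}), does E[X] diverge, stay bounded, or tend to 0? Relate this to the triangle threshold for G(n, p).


Number of potential triangles: C(242, 3) = 2332880.
Each occurs with probability p³ ≈ (0.0331)³ ≈ 3.61263e-05.
By linearity: E[X] = C(242, 3)·p³ ≈ 2332880 · 3.61263e-05 ≈ 84.278.
Here α = 1, so p = 8/n is exactly at the triangle threshold p ~ 1/n. Asymptotically E[X] → c³/6 = 8³/6 = 256/3 ≈ 85.333, a bounded constant. In this regime the triangle count is asymptotically Poisson(c³/6).

E[X] ≈ 84.278; in regime p = Θ(1/n^{1}) E[X] stays bounded (at the triangle threshold p ~ 1/n).


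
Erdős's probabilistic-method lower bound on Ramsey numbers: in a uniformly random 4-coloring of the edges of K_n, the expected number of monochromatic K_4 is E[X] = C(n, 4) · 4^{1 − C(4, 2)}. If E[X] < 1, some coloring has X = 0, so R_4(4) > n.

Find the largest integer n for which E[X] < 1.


We need C(n, 4) · 4^{1 − 6} < 1, i.e. C(n, 4) < 4^{6 − 1} = 1024.
Check values of n near the boundary:
  n = 12: C(12, 4) = 495; 495 < 1024? YES
  n = 13: C(13, 4) = 715; 715 < 1024? YES
  n = 14: C(14, 4) = 1001; 1001 < 1024? YES
  n = 15: C(15, 4) = 1365; 1365 < 1024? NO
  n = 16: C(16, 4) = 1820; 1820 < 1024? NO
  n = 17: C(17, 4) = 2380; 2380 < 1024? NO
The largest n with C(n, 4) < 1024 is n = 14 (where E[X] = 1001/1024 ≈ 0.978). Hence R_4(4) > 14, i.e. R_4(4) ≥ 15.

Largest n = 14; hence R_4(4) > 14.


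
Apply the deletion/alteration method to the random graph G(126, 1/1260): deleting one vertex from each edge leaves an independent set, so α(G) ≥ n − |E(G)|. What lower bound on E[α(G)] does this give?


E[|E(G)|] = C(126, 2)·p = 7875 · (1/1260) = 25/4.
E[α(G)] ≥ n − E[|E(G)|] = 126 − 25/4 = 479/4.
Numerically: ≈ 119.750000.
(This is only a lower bound; the true E[α(G)] may be larger.)

E[α(G)] ≥ 479/4 ≈ 119.750000.


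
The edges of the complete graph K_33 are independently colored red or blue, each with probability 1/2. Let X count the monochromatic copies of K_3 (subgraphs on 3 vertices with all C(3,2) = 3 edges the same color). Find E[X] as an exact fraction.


Let X = Σ_S X_S over the C(33, 3) = 5456 subsets S of size 3, where X_S = 1 if the K_3 on S is monochromatic.
For a fixed S, the K_3 on S has C(3, 2) = 3 edges. P[all 3 edges red] = (1/2)^3, and likewise for blue, so P[monochromatic] = 2·(1/2)^3 = 2^{1 − 3} = 1/4.
By linearity: E[X] = C(33, 3) · 2^{1 − 3} = 5456 · 1/4 = 1364.
Numerically: E[X] ≈ 1364.0000.

E[X] = C(33,3)·2^(1−C(3,2)) = 1364 ≈ 1364.0000.


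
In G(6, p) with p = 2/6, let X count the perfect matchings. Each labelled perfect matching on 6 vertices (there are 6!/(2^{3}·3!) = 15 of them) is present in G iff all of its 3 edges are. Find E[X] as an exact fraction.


K_6 has 6!/(2^{3}·3!) = 15 labelled perfect matchings.
For each such perfect matching H, let X_H = 1 if all 3 edges of H are present in G. Then P[X_H = 1] = p^{3} = (1/3)^{3} = 1/27.
Summing the indicators: E[X] = Σ_H E[X_H] = 15 · p^{3} = 15 · 1/27 = 5/9.
Numerically: E[X] ≈ 0.555556.

E[X] = 15 · (1/3)^{3} = 5/9 ≈ 0.555556.


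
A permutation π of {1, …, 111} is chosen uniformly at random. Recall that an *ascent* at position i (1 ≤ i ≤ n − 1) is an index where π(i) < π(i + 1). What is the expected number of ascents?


Write X = Σ X_I over i = 1, …, 110, with X_I the indicator of one ascent.
There are 110 indicators.
For each fixed i, the pair (π(i), π(i+1)) is a uniformly random ordered pair of distinct values from {1, …, 111}; by symmetry P[π(i) < π(i+1)] = 1/2.
By linearity: E[X] = 110 · (1/2) = (111 − 1) · (1/2) = 55 ≈ 55.000000.

E[X] = 55 = 55.000000.


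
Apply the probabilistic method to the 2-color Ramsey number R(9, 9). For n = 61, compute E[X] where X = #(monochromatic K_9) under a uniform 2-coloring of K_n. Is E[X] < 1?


E[X] = C(61, 9) · 2^{1 − 36} = 17341763505 · 2^{−35} = 17341763505/34359738368.
As a reduced fraction: E[X] = 17341763505/34359738368 ≈ 0.5047117.
Is E[X] < 1? YES.
Since E[X] < 1, there exists a 2-coloring of K_{61} with no monochromatic K_9; hence R(9, 9) > 61.

E[X] = 17341763505/34359738368 ≈ 0.5047117; E[X] < 1, so R(9, 9) > 61.


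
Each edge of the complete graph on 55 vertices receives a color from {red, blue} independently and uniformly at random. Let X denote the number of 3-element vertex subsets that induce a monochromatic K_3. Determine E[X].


Let X = Σ_S X_S over the C(55, 3) = 26235 subsets S of size 3, where X_S = 1 if the K_3 on S is monochromatic.
For a fixed S, the K_3 on S has C(3, 2) = 3 edges. P[all 3 edges red] = (1/2)^3, and likewise for blue, so P[monochromatic] = 2·(1/2)^3 = 2^{1 − 3} = 1/4.
Summing: E[X] = C(55, 3) · 2^{1 − 3} = 26235 · 1/4 = 26235/4.
Numerically: E[X] ≈ 6558.750.

E[X] = C(55,3)·2^(1−C(3,2)) = 26235/4 ≈ 6558.750.


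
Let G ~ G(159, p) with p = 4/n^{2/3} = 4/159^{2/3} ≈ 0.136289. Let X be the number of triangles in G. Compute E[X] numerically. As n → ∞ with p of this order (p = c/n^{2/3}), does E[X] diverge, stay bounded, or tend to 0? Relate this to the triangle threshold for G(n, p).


Number of potential triangles: C(159, 3) = 657359.
Each occurs with probability p³ ≈ (0.136289)³ ≈ 2.53154543e-03.
By linearity: E[X] = C(159, 3)·p³ ≈ 657359 · 2.53154543e-03 ≈ 1664.134172.
Since α = 2/3 < 1, p = c/n^{2/3} ≫ 1/n is above the triangle threshold p ~ 1/n. Asymptotically E[X] ~ (c³/6)·n^{3(1−α)} = (4³/6)·n^{1} → ∞; triangles are abundant w.h.p.

E[X] ≈ 1664.134172; in regime p = Θ(1/n^{2/3}) E[X] diverges (above the triangle threshold p ~ 1/n).


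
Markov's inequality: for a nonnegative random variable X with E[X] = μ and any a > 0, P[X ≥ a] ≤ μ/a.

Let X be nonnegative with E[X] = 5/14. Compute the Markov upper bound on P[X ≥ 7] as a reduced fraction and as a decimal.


μ = E[X] = 5/14, a = 7.
Markov: P[X ≥ 7] ≤ μ/a = (5/14)/7 = 5/98.
Numerically: ≈ 0.051020.
(Since a = 7 > μ = 0.357143, the bound 5/98 is < 1 and informative.)

P[X ≥ 7] ≤ 5/98 ≈ 0.051020.


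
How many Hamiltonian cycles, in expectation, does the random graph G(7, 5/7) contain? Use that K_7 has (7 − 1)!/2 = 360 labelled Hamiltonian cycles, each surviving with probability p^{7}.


K_7 has (7 − 1)!/2 = 360 labelled Hamiltonian cycles.
For each such Hamiltonian cycle H, let X_H = 1 if all 7 edges of H are present in G. Then P[X_H = 1] = p^{7} = (5/7)^{7} = 78125/823543.
Summing the indicators: E[X] = Σ_H E[X_H] = 360 · p^{7} = 360 · 78125/823543 = 28125000/823543.
Numerically: E[X] ≈ 34.151.

E[X] = 360 · (5/7)^{7} = 28125000/823543 ≈ 34.151.


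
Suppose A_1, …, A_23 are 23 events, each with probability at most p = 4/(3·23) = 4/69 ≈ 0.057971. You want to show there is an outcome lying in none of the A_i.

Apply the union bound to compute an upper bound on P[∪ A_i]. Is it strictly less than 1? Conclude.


Union bound: P[∪_{i=1}^{23} A_i] ≤ Σ_i P[A_i] ≤ 23·p = 23·(4/69) = 4/3.
Numerically: 4/3 ≈ 1.333333.
Is 4/3 < 1? NO.
Since the bound 4/3 is ≥ 1, the union bound is uninformative here; it does NOT by itself certify existence.

23·p = 4/3 ≈ 1.333333; existence NOT certified by the union bound.


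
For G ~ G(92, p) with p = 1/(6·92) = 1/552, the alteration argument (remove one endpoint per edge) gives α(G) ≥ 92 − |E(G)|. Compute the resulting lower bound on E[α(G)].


E[|E(G)|] = C(92, 2)·p = 4186 · (1/552) = 91/12.
E[α(G)] ≥ n − E[|E(G)|] = 92 − 91/12 = 1013/12.
Numerically: ≈ 84.416667.
(This is only a lower bound; the true E[α(G)] may be larger.)

E[α(G)] ≥ 1013/12 ≈ 84.416667.


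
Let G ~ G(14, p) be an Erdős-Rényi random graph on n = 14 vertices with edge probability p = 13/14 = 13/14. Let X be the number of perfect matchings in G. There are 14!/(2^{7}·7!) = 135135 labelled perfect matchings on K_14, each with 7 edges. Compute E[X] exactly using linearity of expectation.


K_14 has 14!/(2^{7}·7!) = 135135 labelled perfect matchings.
For each such perfect matching H, let X_H = 1 if all 7 edges of H are present in G. Then P[X_H = 1] = p^{7} = (13/14)^{7} = 62748517/105413504.
By linearity: E[X] = Σ_H E[X_H] = 135135 · p^{7} = 135135 · 62748517/105413504 = 1211360120685/15059072.
Numerically: E[X] ≈ 80440.6.

E[X] = 135135 · (13/14)^{7} = 1211360120685/15059072 ≈ 80440.6.
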